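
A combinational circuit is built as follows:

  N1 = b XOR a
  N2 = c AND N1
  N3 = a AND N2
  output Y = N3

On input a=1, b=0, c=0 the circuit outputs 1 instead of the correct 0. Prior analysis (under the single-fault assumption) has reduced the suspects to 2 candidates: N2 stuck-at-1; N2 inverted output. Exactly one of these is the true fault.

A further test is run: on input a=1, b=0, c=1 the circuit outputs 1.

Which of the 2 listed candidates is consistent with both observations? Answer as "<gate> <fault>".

N2 stuck-at-1

Evaluate each candidate on input a=1, b=0, c=1:
  N2 stuck-at-1: N1=1, N2=1 [stuck-at-1], N3=1 → 1 — matches
  N2 inverted output: N1=1, N2=0 [inverted output], N3=0 → 0 — eliminated
Only N2 stuck-at-1 reproduces the observed 1.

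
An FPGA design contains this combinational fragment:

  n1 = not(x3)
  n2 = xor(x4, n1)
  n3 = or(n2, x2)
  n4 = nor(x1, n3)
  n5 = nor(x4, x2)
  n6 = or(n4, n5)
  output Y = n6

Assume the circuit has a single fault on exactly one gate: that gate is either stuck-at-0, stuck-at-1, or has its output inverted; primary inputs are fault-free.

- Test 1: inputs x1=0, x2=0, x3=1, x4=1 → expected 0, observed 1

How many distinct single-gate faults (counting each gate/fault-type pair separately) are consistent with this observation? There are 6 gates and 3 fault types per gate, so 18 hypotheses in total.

Fault-free: n1=0, n2=1, n3=1, n4=0, n5=0, n6=0 → 0. Observed 1.
  n1: stuck-at-1, inverted output ✓; others ✗
  n2: stuck-at-0, inverted output ✓; others ✗
  n3: stuck-at-0, inverted output ✓; others ✗
  n4: stuck-at-1, inverted output ✓; others ✗
  n5: stuck-at-1, inverted output ✓; others ✗
  n6: stuck-at-1, inverted output ✓; others ✗
Consistent faults: {n1 stuck-at-1, n1 inverted output, n2 stuck-at-0, n2 inverted output, n3 stuck-at-0, n3 inverted output, n4 stuck-at-1, n4 inverted output, n5 stuck-at-1, n5 inverted output, n6 stuck-at-1, n6 inverted output} — 12 in all.

12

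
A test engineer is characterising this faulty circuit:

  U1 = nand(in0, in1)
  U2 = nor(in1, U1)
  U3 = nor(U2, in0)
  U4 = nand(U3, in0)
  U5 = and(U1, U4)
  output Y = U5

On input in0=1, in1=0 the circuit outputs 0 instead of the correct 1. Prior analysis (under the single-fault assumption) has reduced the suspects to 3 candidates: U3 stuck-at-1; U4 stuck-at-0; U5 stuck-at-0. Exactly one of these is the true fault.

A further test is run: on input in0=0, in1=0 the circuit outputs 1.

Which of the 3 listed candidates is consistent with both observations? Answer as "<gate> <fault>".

U3 stuck-at-1

Evaluate each candidate on input in0=0, in1=0:
  U3 stuck-at-1: U1=1, U2=0, U3=1 [stuck-at-1], U4=1, U5=1 → 1 — matches
  U4 stuck-at-0: U1=1, U2=0, U3=1, U4=0 [stuck-at-0], U5=0 → 0 — eliminated
  U5 stuck-at-0: U1=1, U2=0, U3=1, U4=1, U5=0 [stuck-at-0] → 0 — eliminated
Only U3 stuck-at-1 reproduces the observed 1.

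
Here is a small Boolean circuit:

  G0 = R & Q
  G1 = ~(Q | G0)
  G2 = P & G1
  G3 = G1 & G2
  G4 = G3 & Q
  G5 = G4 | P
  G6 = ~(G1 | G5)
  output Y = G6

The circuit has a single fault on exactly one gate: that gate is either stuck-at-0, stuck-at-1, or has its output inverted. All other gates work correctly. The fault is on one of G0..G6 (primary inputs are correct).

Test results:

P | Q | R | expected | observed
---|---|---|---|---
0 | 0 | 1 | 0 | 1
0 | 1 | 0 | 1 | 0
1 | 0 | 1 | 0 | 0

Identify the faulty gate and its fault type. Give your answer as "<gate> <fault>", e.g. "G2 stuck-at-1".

G1 inverted output

Fault-free values for test 1 (P=0, Q=0, R=1): G0=0, G1=1, G2=0, G3=0, G4=0, G5=0, G6=0, giving Y=0. Observed 1.
Test 1: faults giving observed 1 are {G0 stuck-at-1, G0 inverted output, G1 stuck-at-0, G1 inverted output, G6 stuck-at-1, G6 inverted output}.
Test 2 (P=0, Q=1, R=0): fault-free G0=0, G1=0, G2=0, G3=0, G4=0, G5=0, G6=1 → 1; observed 0. Eliminates G0 stuck-at-1, G0 inverted output, G1 stuck-at-0, G6 stuck-at-1.
Test 3 (P=1, Q=0, R=1): fault-free G0=0, G1=1, G2=1, G3=1, G4=0, G5=1, G6=0 → 0; observed 0. Eliminates G6 inverted output.
Only G1 inverted output is consistent with every test.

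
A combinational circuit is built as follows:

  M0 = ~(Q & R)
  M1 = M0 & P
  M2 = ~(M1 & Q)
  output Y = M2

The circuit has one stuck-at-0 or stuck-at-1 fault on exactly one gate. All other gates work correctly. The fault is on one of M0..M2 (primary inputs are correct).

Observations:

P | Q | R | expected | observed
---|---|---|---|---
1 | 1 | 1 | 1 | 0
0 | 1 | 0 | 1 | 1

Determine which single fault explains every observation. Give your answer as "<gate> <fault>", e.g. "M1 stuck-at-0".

M0 stuck-at-1

Fault-free values for test 1 (P=1, Q=1, R=1): M0=0, M1=0, M2=1, giving Y=1. Observed 0.
Test 1: faults giving observed 0 are {M0 stuck-at-1, M1 stuck-at-1, M2 stuck-at-0}.
Test 2 (P=0, Q=1, R=0): fault-free M0=1, M1=0, M2=1 → 1; observed 1. Eliminates M1 stuck-at-1, M2 stuck-at-0.
Only M0 stuck-at-1 is consistent with every test.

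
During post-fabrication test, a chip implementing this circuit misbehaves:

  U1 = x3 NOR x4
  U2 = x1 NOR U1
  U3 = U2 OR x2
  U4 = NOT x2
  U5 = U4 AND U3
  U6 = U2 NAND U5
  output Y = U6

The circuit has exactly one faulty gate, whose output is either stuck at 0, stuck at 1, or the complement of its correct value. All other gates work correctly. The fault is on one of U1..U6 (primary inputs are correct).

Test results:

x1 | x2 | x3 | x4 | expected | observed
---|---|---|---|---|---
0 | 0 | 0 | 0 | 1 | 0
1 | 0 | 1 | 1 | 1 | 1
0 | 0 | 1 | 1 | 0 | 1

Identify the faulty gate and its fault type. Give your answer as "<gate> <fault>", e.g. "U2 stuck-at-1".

Fault-free values for test 1 (x1=0, x2=0, x3=0, x4=0): U1=1, U2=0, U3=0, U4=1, U5=0, U6=1, giving Y=1. Observed 0.
Test 1: faults giving observed 0 are {U1 stuck-at-0, U1 inverted output, U2 stuck-at-1, U2 inverted output, U6 stuck-at-0, U6 inverted output}.
Test 2 (x1=1, x2=0, x3=1, x4=1): fault-free U1=0, U2=0, U3=0, U4=1, U5=0, U6=1 → 1; observed 1. Eliminates U2 stuck-at-1, U2 inverted output, U6 stuck-at-0, U6 inverted output.
Test 3 (x1=0, x2=0, x3=1, x4=1): fault-free U1=0, U2=1, U3=1, U4=1, U5=1, U6=0 → 0; observed 1. Eliminates U1 stuck-at-0.
Only U1 inverted output is consistent with every test.

U1 inverted output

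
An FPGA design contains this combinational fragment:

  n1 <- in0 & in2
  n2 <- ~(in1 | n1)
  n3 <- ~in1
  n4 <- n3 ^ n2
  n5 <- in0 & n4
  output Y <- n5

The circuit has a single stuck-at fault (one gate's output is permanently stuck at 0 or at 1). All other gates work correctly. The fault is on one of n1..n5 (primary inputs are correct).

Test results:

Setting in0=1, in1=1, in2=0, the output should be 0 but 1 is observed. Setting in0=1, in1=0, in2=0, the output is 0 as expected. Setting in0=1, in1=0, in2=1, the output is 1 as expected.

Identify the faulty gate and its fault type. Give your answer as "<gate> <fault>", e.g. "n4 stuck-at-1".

n3 stuck-at-1

Fault-free values for test 1 (in0=1, in1=1, in2=0): n1=0, n2=0, n3=0, n4=0, n5=0, giving Y=0. Observed 1.
Test 1: faults giving observed 1 are {n2 stuck-at-1, n3 stuck-at-1, n4 stuck-at-1, n5 stuck-at-1}.
Test 2 (in0=1, in1=0, in2=0): fault-free n1=0, n2=1, n3=1, n4=0, n5=0 → 0; observed 0. Eliminates n4 stuck-at-1, n5 stuck-at-1.
Test 3 (in0=1, in1=0, in2=1): fault-free n1=1, n2=0, n3=1, n4=1, n5=1 → 1; observed 1. Eliminates n2 stuck-at-1.
Only n3 stuck-at-1 is consistent with every test.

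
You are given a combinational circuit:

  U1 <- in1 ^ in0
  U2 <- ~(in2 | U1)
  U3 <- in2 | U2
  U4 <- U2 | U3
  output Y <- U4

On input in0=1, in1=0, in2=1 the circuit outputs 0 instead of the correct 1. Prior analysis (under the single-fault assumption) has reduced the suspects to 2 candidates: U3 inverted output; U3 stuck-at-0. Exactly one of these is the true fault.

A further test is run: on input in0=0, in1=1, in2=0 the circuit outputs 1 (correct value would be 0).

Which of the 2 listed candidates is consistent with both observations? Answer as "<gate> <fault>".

U3 inverted output

Evaluate each candidate on input in0=0, in1=1, in2=0:
  U3 inverted output: U1=1, U2=0, U3=1 [inverted output], U4=1 → 1 — matches
  U3 stuck-at-0: U1=1, U2=0, U3=0 [stuck-at-0], U4=0 → 0 — eliminated
Only U3 inverted output reproduces the observed 1.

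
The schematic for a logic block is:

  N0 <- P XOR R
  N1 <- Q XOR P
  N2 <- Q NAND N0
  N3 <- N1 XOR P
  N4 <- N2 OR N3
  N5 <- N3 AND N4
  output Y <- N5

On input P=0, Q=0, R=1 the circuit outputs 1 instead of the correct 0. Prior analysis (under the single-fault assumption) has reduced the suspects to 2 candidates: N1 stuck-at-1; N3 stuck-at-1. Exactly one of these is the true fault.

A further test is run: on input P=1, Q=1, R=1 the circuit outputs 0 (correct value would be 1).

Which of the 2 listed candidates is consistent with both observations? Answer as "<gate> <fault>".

N1 stuck-at-1

Evaluate each candidate on input P=1, Q=1, R=1:
  N1 stuck-at-1: N0=0, N1=1 [stuck-at-1], N2=1, N3=0, N4=1, N5=0 → 0 — matches
  N3 stuck-at-1: N0=0, N1=0, N2=1, N3=1 [stuck-at-1], N4=1, N5=1 → 1 — eliminated
Only N1 stuck-at-1 reproduces the observed 0.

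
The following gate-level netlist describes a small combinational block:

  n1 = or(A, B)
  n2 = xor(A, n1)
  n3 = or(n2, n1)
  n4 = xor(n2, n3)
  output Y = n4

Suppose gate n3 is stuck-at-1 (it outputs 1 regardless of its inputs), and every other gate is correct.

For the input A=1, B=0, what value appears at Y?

1

Propagate with n3 forced: n1=1, n2=0, n3=1 [stuck-at-1], n4=1.
So Y = 1. (Same as the fault-free value — the fault is masked on this input.)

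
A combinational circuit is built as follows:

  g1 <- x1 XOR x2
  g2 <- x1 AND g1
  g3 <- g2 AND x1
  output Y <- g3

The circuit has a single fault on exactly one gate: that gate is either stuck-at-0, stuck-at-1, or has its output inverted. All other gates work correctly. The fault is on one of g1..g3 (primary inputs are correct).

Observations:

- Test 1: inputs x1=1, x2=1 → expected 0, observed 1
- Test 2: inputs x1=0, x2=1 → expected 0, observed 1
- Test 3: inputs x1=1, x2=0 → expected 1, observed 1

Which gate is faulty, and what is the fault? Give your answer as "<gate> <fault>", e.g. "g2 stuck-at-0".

g3 stuck-at-1

Fault-free values for test 1 (x1=1, x2=1): g1=0, g2=0, g3=0, giving Y=0. Observed 1.
Test 1: faults giving observed 1 are {g1 stuck-at-1, g1 inverted output, g2 stuck-at-1, g2 inverted output, g3 stuck-at-1, g3 inverted output}.
Test 2 (x1=0, x2=1): fault-free g1=1, g2=0, g3=0 → 0; observed 1. Eliminates g1 stuck-at-1, g1 inverted output, g2 stuck-at-1, g2 inverted output.
Test 3 (x1=1, x2=0): fault-free g1=1, g2=1, g3=1 → 1; observed 1. Eliminates g3 inverted output.
Only g3 stuck-at-1 is consistent with every test.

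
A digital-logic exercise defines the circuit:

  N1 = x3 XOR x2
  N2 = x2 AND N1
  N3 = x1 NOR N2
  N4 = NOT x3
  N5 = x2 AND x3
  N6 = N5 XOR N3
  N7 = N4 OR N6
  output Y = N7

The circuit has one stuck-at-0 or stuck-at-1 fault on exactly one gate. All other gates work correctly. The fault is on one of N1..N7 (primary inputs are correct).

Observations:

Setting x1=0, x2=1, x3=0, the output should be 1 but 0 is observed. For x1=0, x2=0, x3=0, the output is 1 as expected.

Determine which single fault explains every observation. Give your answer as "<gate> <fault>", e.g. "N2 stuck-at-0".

N4 stuck-at-0

Fault-free values for test 1 (x1=0, x2=1, x3=0): N1=1, N2=1, N3=0, N4=1, N5=0, N6=0, N7=1, giving Y=1. Observed 0.
Test 1: faults giving observed 0 are {N4 stuck-at-0, N7 stuck-at-0}.
Test 2 (x1=0, x2=0, x3=0): fault-free N1=0, N2=0, N3=1, N4=1, N5=0, N6=1, N7=1 → 1; observed 1. Eliminates N7 stuck-at-0.
Only N4 stuck-at-0 is consistent with every test.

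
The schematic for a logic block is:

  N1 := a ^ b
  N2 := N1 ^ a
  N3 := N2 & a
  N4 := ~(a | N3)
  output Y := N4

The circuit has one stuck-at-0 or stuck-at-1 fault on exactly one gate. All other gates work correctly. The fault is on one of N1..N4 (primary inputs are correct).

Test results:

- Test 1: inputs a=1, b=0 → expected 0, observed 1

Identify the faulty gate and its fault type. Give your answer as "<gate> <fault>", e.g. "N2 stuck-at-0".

Fault-free values for test 1 (a=1, b=0): N1=1, N2=0, N3=0, N4=0, giving Y=0. Observed 1.
Test 1: faults giving observed 1 are {N4 stuck-at-1}.
Only N4 stuck-at-1 is consistent with every test.

N4 stuck-at-1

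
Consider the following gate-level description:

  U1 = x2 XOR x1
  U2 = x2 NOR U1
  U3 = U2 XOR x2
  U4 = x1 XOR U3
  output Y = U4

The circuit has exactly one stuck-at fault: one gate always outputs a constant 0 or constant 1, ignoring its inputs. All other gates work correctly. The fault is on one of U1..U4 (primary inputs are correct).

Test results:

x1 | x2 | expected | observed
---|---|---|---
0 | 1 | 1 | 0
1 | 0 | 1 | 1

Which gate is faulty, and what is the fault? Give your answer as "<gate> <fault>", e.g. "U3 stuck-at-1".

U3 stuck-at-0

Fault-free values for test 1 (x1=0, x2=1): U1=1, U2=0, U3=1, U4=1, giving Y=1. Observed 0.
Test 1: faults giving observed 0 are {U2 stuck-at-1, U3 stuck-at-0, U4 stuck-at-0}.
Test 2 (x1=1, x2=0): fault-free U1=1, U2=0, U3=0, U4=1 → 1; observed 1. Eliminates U2 stuck-at-1, U4 stuck-at-0.
Only U3 stuck-at-0 is consistent with every test.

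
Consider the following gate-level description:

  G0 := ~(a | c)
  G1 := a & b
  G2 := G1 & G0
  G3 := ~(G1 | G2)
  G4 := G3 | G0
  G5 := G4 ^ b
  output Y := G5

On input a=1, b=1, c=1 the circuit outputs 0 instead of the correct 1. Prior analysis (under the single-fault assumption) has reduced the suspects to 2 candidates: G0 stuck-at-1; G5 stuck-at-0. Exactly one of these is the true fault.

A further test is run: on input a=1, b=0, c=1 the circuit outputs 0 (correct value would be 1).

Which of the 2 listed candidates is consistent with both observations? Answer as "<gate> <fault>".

G5 stuck-at-0

Evaluate each candidate on input a=1, b=0, c=1:
  G0 stuck-at-1: G0=1 [stuck-at-1], G1=0, G2=0, G3=1, G4=1, G5=1 → 1 — eliminated
  G5 stuck-at-0: G0=0, G1=0, G2=0, G3=1, G4=1, G5=0 [stuck-at-0] → 0 — matches
Only G5 stuck-at-0 reproduces the observed 0.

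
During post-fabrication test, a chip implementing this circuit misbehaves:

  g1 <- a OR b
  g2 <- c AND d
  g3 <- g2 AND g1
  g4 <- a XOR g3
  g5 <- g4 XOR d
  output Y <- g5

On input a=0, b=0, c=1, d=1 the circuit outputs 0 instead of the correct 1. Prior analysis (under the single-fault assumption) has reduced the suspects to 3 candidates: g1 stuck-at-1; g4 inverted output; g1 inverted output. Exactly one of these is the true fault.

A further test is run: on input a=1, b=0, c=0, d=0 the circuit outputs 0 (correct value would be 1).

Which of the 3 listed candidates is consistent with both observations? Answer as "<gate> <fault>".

Evaluate each candidate on input a=1, b=0, c=0, d=0:
  g1 stuck-at-1: g1=1 [stuck-at-1], g2=0, g3=0, g4=1, g5=1 → 1 — eliminated
  g4 inverted output: g1=1, g2=0, g3=0, g4=0 [inverted output], g5=0 → 0 — matches
  g1 inverted output: g1=0 [inverted output], g2=0, g3=0, g4=1, g5=1 → 1 — eliminated
Only g4 inverted output reproduces the observed 0.

g4 inverted output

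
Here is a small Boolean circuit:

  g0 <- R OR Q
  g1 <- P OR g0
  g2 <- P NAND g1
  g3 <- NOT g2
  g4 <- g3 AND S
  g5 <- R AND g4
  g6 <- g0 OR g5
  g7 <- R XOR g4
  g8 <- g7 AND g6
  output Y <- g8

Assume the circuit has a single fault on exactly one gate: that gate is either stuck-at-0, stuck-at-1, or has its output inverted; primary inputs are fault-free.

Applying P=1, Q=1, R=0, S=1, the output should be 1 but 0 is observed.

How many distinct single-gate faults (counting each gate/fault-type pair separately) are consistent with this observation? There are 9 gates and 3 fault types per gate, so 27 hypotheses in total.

Fault-free: g0=1, g1=1, g2=0, g3=1, g4=1, g5=0, g6=1, g7=1, g8=1 → 1. Observed 0.
  g0: stuck-at-0, inverted output ✓; others ✗
  g1: stuck-at-0, inverted output ✓; others ✗
  g2: stuck-at-1, inverted output ✓; others ✗
  g3: stuck-at-0, inverted output ✓; others ✗
  g4: stuck-at-0, inverted output ✓; others ✗
  g5: none of the 3 fault types match ✗
  g6: stuck-at-0, inverted output ✓; others ✗
  g7: stuck-at-0, inverted output ✓; others ✗
  g8: stuck-at-0, inverted output ✓; others ✗
Consistent faults: {g0 stuck-at-0, g0 inverted output, g1 stuck-at-0, g1 inverted output, g2 stuck-at-1, g2 inverted output, g3 stuck-at-0, g3 inverted output, g4 stuck-at-0, g4 inverted output, g6 stuck-at-0, g6 inverted output, g7 stuck-at-0, g7 inverted output, g8 stuck-at-0, g8 inverted output} — 16 in all.

16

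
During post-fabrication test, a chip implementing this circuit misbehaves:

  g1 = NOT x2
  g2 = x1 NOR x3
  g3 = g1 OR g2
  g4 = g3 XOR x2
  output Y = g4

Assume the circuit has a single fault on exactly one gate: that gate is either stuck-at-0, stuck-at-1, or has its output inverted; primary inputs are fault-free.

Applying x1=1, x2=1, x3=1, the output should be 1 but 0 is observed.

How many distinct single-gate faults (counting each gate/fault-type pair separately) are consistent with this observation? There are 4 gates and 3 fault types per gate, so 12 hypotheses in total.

Fault-free: g1=0, g2=0, g3=0, g4=1 → 1. Observed 0.
  g1 stuck-at-0: output 1 ✗
  g1 stuck-at-1: output 0 ✓
  g1 inverted output: output 0 ✓
  g2 stuck-at-0: output 1 ✗
  g2 stuck-at-1: output 0 ✓
  g2 inverted output: output 0 ✓
  g3 stuck-at-0: output 1 ✗
  g3 stuck-at-1: output 0 ✓
  g3 inverted output: output 0 ✓
  g4 stuck-at-0: output 0 ✓
  g4 stuck-at-1: output 1 ✗
  g4 inverted output: output 0 ✓
Consistent faults: {g1 stuck-at-1, g1 inverted output, g2 stuck-at-1, g2 inverted output, g3 stuck-at-1, g3 inverted output, g4 stuck-at-0, g4 inverted output} — 8 in all.

8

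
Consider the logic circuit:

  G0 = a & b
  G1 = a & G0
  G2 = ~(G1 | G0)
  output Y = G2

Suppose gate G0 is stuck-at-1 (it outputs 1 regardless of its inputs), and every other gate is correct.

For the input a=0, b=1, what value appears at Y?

Propagate with G0 forced: G0=1 [stuck-at-1], G1=0, G2=0.
So Y = 0. (Without the fault it would be 1.)

0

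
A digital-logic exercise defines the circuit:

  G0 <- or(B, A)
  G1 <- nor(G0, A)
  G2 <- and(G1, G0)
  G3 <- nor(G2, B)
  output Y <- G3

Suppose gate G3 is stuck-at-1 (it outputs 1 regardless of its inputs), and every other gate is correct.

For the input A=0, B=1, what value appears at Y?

Propagate with G3 forced: G0=1, G1=0, G2=0, G3=1 [stuck-at-1].
So Y = 1. (Without the fault it would be 0.)

1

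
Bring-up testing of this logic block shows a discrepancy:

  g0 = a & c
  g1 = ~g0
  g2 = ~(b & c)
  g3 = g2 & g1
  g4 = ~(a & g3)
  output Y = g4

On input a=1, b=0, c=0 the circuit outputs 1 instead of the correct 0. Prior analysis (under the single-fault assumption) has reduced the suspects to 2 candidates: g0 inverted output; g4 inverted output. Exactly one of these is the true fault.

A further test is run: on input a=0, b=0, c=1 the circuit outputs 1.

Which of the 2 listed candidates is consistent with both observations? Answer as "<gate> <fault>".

g0 inverted output

Evaluate each candidate on input a=0, b=0, c=1:
  g0 inverted output: g0=1 [inverted output], g1=0, g2=1, g3=0, g4=1 → 1 — matches
  g4 inverted output: g0=0, g1=1, g2=1, g3=1, g4=0 [inverted output] → 0 — eliminated
Only g0 inverted output reproduces the observed 1.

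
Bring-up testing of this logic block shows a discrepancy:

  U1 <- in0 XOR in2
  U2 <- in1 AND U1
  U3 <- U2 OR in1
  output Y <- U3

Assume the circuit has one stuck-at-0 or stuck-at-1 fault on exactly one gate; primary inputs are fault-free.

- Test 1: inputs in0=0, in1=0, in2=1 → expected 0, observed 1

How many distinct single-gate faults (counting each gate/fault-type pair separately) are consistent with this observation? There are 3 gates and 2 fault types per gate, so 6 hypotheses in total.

Fault-free: U1=1, U2=0, U3=0 → 0. Observed 1.
  U1 stuck-at-0: output 0 ✗
  U1 stuck-at-1: output 0 ✗
  U2 stuck-at-0: output 0 ✗
  U2 stuck-at-1: output 1 ✓
  U3 stuck-at-0: output 0 ✗
  U3 stuck-at-1: output 1 ✓
Consistent faults: {U2 stuck-at-1, U3 stuck-at-1} — 2 in all.

2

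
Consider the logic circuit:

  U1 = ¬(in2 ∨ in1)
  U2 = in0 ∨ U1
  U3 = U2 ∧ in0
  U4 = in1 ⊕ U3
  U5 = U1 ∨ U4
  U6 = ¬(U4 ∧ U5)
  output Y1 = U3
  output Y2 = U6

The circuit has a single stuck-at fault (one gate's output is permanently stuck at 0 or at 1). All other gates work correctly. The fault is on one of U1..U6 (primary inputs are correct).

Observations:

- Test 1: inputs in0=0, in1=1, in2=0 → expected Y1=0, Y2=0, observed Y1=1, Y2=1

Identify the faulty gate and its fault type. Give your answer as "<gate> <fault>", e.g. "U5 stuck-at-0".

Fault-free values for test 1 (in0=0, in1=1, in2=0): U1=0, U2=0, U3=0, U4=1, U5=1, U6=0, giving Y1=0, Y2=0. Observed Y1=1, Y2=1.
Test 1: faults giving observed Y1=1, Y2=1 are {U3 stuck-at-1}.
Only U3 stuck-at-1 is consistent with every test.

U3 stuck-at-1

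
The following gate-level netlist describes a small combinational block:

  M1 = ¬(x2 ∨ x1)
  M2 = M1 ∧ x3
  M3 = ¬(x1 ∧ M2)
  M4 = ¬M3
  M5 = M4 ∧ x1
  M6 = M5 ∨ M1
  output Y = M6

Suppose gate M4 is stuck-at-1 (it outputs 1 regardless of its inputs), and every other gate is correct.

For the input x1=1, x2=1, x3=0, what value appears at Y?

Propagate with M4 forced: M1=0, M2=0, M3=1, M4=1 [stuck-at-1], M5=1, M6=1.
So Y = 1. (Without the fault it would be 0.)

1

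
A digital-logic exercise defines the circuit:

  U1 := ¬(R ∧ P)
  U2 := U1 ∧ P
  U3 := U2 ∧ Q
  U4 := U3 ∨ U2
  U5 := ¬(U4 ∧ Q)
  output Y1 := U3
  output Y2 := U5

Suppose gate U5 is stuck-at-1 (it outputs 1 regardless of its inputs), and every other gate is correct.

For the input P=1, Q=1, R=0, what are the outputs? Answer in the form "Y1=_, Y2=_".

Y1=1, Y2=1

Propagate with U5 forced: U1=1, U2=1, U3=1, U4=1, U5=1 [stuck-at-1].
So the outputs are Y1=1, Y2=1. (Without the fault they would be Y1=1, Y2=0.)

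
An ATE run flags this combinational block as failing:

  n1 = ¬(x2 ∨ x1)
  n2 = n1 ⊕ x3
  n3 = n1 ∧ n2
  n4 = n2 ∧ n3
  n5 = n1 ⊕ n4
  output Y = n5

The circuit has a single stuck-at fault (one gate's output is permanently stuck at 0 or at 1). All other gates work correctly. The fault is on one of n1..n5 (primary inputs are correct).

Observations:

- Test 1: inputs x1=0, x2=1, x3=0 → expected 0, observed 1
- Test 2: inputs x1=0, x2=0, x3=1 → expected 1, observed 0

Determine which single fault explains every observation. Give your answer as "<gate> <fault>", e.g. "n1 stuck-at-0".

n4 stuck-at-1

Fault-free values for test 1 (x1=0, x2=1, x3=0): n1=0, n2=0, n3=0, n4=0, n5=0, giving Y=0. Observed 1.
Test 1: faults giving observed 1 are {n4 stuck-at-1, n5 stuck-at-1}.
Test 2 (x1=0, x2=0, x3=1): fault-free n1=1, n2=0, n3=0, n4=0, n5=1 → 1; observed 0. Eliminates n5 stuck-at-1.
Only n4 stuck-at-1 is consistent with every test.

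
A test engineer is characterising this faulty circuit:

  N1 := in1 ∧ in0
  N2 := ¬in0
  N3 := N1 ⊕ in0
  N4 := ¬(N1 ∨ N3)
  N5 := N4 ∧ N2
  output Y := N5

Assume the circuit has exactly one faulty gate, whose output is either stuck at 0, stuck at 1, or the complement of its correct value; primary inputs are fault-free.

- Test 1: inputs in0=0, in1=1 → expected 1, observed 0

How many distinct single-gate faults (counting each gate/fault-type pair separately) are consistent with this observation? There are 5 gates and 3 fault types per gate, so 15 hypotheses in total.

10

Fault-free: N1=0, N2=1, N3=0, N4=1, N5=1 → 1. Observed 0.
  N1: stuck-at-1, inverted output ✓; others ✗
  N2: stuck-at-0, inverted output ✓; others ✗
  N3: stuck-at-1, inverted output ✓; others ✗
  N4: stuck-at-0, inverted output ✓; others ✗
  N5: stuck-at-0, inverted output ✓; others ✗
Consistent faults: {N1 stuck-at-1, N1 inverted output, N2 stuck-at-0, N2 inverted output, N3 stuck-at-1, N3 inverted output, N4 stuck-at-0, N4 inverted output, N5 stuck-at-0, N5 inverted output} — 10 in all.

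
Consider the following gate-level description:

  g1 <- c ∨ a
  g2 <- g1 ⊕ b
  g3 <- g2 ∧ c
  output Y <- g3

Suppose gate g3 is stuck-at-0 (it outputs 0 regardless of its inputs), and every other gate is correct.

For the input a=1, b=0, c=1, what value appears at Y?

Propagate with g3 forced: g1=1, g2=1, g3=0 [stuck-at-0].
So Y = 0. (Without the fault it would be 1.)

0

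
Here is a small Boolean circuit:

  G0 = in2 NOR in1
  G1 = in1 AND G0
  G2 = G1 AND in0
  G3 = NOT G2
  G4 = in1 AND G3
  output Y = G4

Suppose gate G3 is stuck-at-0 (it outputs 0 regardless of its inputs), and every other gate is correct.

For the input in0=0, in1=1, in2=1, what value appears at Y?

Propagate with G3 forced: G0=0, G1=0, G2=0, G3=0 [stuck-at-0], G4=0.
So Y = 0. (Without the fault it would be 1.)

0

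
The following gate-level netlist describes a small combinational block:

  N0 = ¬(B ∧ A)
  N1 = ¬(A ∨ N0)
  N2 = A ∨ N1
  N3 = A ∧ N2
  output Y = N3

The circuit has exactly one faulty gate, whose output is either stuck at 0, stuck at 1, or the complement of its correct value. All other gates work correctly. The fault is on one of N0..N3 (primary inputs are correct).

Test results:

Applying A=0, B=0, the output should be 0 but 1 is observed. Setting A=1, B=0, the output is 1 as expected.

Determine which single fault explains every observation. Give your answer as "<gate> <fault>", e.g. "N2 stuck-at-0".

N3 stuck-at-1

Fault-free values for test 1 (A=0, B=0): N0=1, N1=0, N2=0, N3=0, giving Y=0. Observed 1.
Test 1: faults giving observed 1 are {N3 stuck-at-1, N3 inverted output}.
Test 2 (A=1, B=0): fault-free N0=1, N1=0, N2=1, N3=1 → 1; observed 1. Eliminates N3 inverted output.
Only N3 stuck-at-1 is consistent with every test.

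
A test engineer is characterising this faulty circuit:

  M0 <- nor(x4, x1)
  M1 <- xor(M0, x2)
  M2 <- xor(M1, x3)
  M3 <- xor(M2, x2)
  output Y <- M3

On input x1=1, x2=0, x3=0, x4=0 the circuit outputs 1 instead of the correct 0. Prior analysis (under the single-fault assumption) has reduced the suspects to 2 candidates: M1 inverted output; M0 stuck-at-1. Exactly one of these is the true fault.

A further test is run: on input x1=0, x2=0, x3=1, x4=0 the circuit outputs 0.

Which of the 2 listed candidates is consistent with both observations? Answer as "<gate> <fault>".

Evaluate each candidate on input x1=0, x2=0, x3=1, x4=0:
  M1 inverted output: M0=1, M1=0 [inverted output], M2=1, M3=1 → 1 — eliminated
  M0 stuck-at-1: M0=1 [stuck-at-1], M1=1, M2=0, M3=0 → 0 — matches
Only M0 stuck-at-1 reproduces the observed 0.

M0 stuck-at-1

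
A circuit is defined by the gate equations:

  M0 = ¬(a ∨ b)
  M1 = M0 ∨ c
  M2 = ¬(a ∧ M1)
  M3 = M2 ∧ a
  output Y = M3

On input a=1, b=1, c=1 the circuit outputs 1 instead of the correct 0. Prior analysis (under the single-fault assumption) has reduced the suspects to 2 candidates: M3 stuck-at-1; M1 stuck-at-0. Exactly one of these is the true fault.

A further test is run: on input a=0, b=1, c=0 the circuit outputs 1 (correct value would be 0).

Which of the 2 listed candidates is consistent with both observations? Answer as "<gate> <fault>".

M3 stuck-at-1

Evaluate each candidate on input a=0, b=1, c=0:
  M3 stuck-at-1: M0=0, M1=0, M2=1, M3=1 [stuck-at-1] → 1 — matches
  M1 stuck-at-0: M0=0, M1=0 [stuck-at-0], M2=1, M3=0 → 0 — eliminated
Only M3 stuck-at-1 reproduces the observed 1.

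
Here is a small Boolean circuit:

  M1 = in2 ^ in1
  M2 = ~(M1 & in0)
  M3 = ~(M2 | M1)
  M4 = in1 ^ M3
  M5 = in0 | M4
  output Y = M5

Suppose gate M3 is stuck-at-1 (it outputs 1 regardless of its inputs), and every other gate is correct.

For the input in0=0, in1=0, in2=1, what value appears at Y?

Propagate with M3 forced: M1=1, M2=1, M3=1 [stuck-at-1], M4=1, M5=1.
So Y = 1. (Without the fault it would be 0.)

1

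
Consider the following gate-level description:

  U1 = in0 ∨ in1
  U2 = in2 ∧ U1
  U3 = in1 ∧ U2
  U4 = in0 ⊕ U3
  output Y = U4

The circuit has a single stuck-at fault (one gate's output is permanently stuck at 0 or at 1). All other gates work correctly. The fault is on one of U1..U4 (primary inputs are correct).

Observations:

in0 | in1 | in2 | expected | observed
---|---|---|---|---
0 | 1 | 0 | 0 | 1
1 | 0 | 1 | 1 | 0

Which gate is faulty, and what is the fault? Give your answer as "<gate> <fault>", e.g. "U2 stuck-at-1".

U3 stuck-at-1

Fault-free values for test 1 (in0=0, in1=1, in2=0): U1=1, U2=0, U3=0, U4=0, giving Y=0. Observed 1.
Test 1: faults giving observed 1 are {U2 stuck-at-1, U3 stuck-at-1, U4 stuck-at-1}.
Test 2 (in0=1, in1=0, in2=1): fault-free U1=1, U2=1, U3=0, U4=1 → 1; observed 0. Eliminates U2 stuck-at-1, U4 stuck-at-1.
Only U3 stuck-at-1 is consistent with every test.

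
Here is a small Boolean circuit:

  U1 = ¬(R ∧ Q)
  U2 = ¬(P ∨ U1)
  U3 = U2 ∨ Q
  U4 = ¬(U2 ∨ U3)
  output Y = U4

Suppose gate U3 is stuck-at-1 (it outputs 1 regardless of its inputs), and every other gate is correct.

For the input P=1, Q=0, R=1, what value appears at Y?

0

Propagate with U3 forced: U1=1, U2=0, U3=1 [stuck-at-1], U4=0.
So Y = 0. (Without the fault it would be 1.)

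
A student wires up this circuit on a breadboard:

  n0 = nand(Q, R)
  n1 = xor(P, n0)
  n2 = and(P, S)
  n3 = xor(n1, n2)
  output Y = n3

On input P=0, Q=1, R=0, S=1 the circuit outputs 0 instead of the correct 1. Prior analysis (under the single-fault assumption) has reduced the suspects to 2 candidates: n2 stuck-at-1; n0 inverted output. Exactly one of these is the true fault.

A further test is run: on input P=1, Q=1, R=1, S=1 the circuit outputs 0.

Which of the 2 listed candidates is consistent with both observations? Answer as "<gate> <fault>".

Evaluate each candidate on input P=1, Q=1, R=1, S=1:
  n2 stuck-at-1: n0=0, n1=1, n2=1 [stuck-at-1], n3=0 → 0 — matches
  n0 inverted output: n0=1 [inverted output], n1=0, n2=1, n3=1 → 1 — eliminated
Only n2 stuck-at-1 reproduces the observed 0.

n2 stuck-at-1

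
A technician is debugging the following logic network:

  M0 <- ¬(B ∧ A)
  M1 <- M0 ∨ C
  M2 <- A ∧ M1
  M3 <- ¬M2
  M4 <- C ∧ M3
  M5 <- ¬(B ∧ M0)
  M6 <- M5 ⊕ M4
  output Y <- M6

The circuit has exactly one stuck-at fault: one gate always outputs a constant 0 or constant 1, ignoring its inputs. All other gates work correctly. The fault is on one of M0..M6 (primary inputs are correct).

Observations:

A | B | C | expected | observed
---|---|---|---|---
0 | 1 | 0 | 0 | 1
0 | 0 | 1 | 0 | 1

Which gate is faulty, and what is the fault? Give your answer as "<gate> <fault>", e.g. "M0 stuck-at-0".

Fault-free values for test 1 (A=0, B=1, C=0): M0=1, M1=1, M2=0, M3=1, M4=0, M5=0, M6=0, giving Y=0. Observed 1.
Test 1: faults giving observed 1 are {M0 stuck-at-0, M4 stuck-at-1, M5 stuck-at-1, M6 stuck-at-1}.
Test 2 (A=0, B=0, C=1): fault-free M0=1, M1=1, M2=0, M3=1, M4=1, M5=1, M6=0 → 0; observed 1. Eliminates M0 stuck-at-0, M4 stuck-at-1, M5 stuck-at-1.
Only M6 stuck-at-1 is consistent with every test.

M6 stuck-at-1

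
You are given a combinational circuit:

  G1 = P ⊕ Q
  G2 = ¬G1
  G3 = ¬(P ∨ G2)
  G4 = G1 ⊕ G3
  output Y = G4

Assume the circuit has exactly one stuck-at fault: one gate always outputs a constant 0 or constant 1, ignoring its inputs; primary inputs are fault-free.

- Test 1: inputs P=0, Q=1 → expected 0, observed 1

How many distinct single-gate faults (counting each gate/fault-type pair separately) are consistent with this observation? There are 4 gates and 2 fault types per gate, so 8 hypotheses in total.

Fault-free: G1=1, G2=0, G3=1, G4=0 → 0. Observed 1.
  G1 stuck-at-0: output 0 ✗
  G1 stuck-at-1: output 0 ✗
  G2 stuck-at-0: output 0 ✗
  G2 stuck-at-1: output 1 ✓
  G3 stuck-at-0: output 1 ✓
  G3 stuck-at-1: output 0 ✗
  G4 stuck-at-0: output 0 ✗
  G4 stuck-at-1: output 1 ✓
Consistent faults: {G2 stuck-at-1, G3 stuck-at-0, G4 stuck-at-1} — 3 in all.

3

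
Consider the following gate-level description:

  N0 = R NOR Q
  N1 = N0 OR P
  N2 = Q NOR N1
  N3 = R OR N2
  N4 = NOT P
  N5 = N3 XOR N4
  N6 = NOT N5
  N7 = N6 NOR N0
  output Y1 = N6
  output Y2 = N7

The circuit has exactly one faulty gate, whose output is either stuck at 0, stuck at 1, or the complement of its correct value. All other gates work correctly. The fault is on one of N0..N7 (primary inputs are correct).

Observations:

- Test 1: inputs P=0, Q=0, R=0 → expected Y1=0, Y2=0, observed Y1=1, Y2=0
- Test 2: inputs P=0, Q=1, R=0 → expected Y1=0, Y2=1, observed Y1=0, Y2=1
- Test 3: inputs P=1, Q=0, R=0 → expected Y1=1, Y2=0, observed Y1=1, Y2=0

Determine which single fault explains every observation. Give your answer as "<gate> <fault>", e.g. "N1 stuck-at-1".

Fault-free values for test 1 (P=0, Q=0, R=0): N0=1, N1=1, N2=0, N3=0, N4=1, N5=1, N6=0, N7=0, giving Y1=0, Y2=0. Observed Y1=1, Y2=0.
Test 1: faults giving observed Y1=1, Y2=0 are {N0 stuck-at-0, N0 inverted output, N1 stuck-at-0, N1 inverted output, N2 stuck-at-1, N2 inverted output, N3 stuck-at-1, N3 inverted output, N4 stuck-at-0, N4 inverted output, N5 stuck-at-0, N5 inverted output, N6 stuck-at-1, N6 inverted output}.
Test 2 (P=0, Q=1, R=0): fault-free N0=0, N1=0, N2=0, N3=0, N4=1, N5=1, N6=0, N7=1 → Y1=0, Y2=1; observed Y1=0, Y2=1. Eliminates N0 inverted output, N2 stuck-at-1, N2 inverted output, N3 stuck-at-1, N3 inverted output, N4 stuck-at-0, N4 inverted output, N5 stuck-at-0, N5 inverted output, N6 stuck-at-1, N6 inverted output.
Test 3 (P=1, Q=0, R=0): fault-free N0=1, N1=1, N2=0, N3=0, N4=0, N5=0, N6=1, N7=0 → Y1=1, Y2=0; observed Y1=1, Y2=0. Eliminates N1 stuck-at-0, N1 inverted output.
Only N0 stuck-at-0 is consistent with every test.

N0 stuck-at-0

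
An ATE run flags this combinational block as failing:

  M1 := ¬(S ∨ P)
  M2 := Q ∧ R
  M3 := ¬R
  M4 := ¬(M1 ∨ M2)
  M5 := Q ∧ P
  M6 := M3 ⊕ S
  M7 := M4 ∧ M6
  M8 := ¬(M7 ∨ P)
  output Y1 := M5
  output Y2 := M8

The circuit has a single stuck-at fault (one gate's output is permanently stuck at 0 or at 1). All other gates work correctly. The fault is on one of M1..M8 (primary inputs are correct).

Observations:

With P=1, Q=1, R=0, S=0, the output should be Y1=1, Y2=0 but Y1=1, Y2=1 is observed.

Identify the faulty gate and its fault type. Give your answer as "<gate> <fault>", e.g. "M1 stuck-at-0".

M8 stuck-at-1

Fault-free values for test 1 (P=1, Q=1, R=0, S=0): M1=0, M2=0, M3=1, M4=1, M5=1, M6=1, M7=1, M8=0, giving Y1=1, Y2=0. Observed Y1=1, Y2=1.
Test 1: faults giving observed Y1=1, Y2=1 are {M8 stuck-at-1}.
Only M8 stuck-at-1 is consistent with every test.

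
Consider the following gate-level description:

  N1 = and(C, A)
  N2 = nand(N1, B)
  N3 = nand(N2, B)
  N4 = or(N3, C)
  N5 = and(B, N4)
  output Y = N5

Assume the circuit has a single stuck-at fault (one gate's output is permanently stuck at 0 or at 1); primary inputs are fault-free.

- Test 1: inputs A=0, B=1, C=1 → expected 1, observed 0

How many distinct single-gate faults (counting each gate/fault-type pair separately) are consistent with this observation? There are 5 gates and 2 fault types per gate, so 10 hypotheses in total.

Fault-free: N1=0, N2=1, N3=0, N4=1, N5=1 → 1. Observed 0.
  N1 stuck-at-0: output 1 ✗
  N1 stuck-at-1: output 1 ✗
  N2 stuck-at-0: output 1 ✗
  N2 stuck-at-1: output 1 ✗
  N3 stuck-at-0: output 1 ✗
  N3 stuck-at-1: output 1 ✗
  N4 stuck-at-0: output 0 ✓
  N4 stuck-at-1: output 1 ✗
  N5 stuck-at-0: output 0 ✓
  N5 stuck-at-1: output 1 ✗
Consistent faults: {N4 stuck-at-0, N5 stuck-at-0} — 2 in all.

2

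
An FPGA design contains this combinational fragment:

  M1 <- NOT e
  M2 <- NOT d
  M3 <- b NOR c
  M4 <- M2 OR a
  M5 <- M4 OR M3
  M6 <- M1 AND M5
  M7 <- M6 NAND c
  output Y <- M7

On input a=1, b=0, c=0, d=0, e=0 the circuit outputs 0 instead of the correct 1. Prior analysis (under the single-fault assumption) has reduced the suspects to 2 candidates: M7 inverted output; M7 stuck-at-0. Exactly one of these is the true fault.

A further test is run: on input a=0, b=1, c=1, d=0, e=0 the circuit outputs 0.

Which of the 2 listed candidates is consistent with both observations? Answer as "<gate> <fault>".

M7 stuck-at-0

Evaluate each candidate on input a=0, b=1, c=1, d=0, e=0:
  M7 inverted output: M1=1, M2=1, M3=0, M4=1, M5=1, M6=1, M7=1 [inverted output] → 1 — eliminated
  M7 stuck-at-0: M1=1, M2=1, M3=0, M4=1, M5=1, M6=1, M7=0 [stuck-at-0] → 0 — matches
Only M7 stuck-at-0 reproduces the observed 0.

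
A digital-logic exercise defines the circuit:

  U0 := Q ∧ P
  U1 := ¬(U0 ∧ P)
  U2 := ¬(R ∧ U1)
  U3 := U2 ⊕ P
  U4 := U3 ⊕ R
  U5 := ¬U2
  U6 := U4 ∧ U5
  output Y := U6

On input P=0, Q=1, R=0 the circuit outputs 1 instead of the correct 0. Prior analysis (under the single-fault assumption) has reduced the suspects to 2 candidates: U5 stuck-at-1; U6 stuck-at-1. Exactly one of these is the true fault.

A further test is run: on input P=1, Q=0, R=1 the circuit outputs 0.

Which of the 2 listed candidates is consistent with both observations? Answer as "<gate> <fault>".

U5 stuck-at-1

Evaluate each candidate on input P=1, Q=0, R=1:
  U5 stuck-at-1: U0=0, U1=1, U2=0, U3=1, U4=0, U5=1 [stuck-at-1], U6=0 → 0 — matches
  U6 stuck-at-1: U0=0, U1=1, U2=0, U3=1, U4=0, U5=1, U6=1 [stuck-at-1] → 1 — eliminated
Only U5 stuck-at-1 reproduces the observed 0.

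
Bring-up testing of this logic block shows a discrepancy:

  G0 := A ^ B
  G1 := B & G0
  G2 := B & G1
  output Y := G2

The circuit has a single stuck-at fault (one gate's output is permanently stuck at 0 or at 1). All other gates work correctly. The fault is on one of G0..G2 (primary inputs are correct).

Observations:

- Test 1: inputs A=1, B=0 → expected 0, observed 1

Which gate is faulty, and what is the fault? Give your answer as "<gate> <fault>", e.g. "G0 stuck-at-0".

G2 stuck-at-1

Fault-free values for test 1 (A=1, B=0): G0=1, G1=0, G2=0, giving Y=0. Observed 1.
Test 1: faults giving observed 1 are {G2 stuck-at-1}.
Only G2 stuck-at-1 is consistent with every test.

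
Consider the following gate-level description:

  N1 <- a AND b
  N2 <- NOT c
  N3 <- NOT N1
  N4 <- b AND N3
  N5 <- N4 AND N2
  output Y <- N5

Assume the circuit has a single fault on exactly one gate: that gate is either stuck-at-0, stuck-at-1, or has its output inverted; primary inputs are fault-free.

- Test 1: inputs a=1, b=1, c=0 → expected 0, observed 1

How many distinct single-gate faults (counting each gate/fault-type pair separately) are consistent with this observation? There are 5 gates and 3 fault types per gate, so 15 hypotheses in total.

Fault-free: N1=1, N2=1, N3=0, N4=0, N5=0 → 0. Observed 1.
  N1: stuck-at-0, inverted output ✓; others ✗
  N2: none of the 3 fault types match ✗
  N3: stuck-at-1, inverted output ✓; others ✗
  N4: stuck-at-1, inverted output ✓; others ✗
  N5: stuck-at-1, inverted output ✓; others ✗
Consistent faults: {N1 stuck-at-0, N1 inverted output, N3 stuck-at-1, N3 inverted output, N4 stuck-at-1, N4 inverted output, N5 stuck-at-1, N5 inverted output} — 8 in all.

8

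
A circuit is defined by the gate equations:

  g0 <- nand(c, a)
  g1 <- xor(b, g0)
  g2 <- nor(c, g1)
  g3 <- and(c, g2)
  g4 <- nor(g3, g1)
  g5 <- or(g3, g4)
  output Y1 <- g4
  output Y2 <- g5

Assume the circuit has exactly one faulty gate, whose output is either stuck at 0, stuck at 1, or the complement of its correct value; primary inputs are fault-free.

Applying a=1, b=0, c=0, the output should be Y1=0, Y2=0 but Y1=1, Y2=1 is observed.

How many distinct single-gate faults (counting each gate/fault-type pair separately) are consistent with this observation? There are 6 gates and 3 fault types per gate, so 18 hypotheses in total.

Fault-free: g0=1, g1=1, g2=0, g3=0, g4=0, g5=0 → Y1=0, Y2=0. Observed Y1=1, Y2=1.
  g0: stuck-at-0, inverted output ✓; others ✗
  g1: stuck-at-0, inverted output ✓; others ✗
  g2: none of the 3 fault types match ✗
  g3: none of the 3 fault types match ✗
  g4: stuck-at-1, inverted output ✓; others ✗
  g5: none of the 3 fault types match ✗
Consistent faults: {g0 stuck-at-0, g0 inverted output, g1 stuck-at-0, g1 inverted output, g4 stuck-at-1, g4 inverted output} — 6 in all.

6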